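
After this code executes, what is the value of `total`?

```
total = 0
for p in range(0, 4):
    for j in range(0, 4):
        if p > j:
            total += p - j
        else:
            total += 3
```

p=0,j=0: not 0>0, total = 0+3 = 3
p=0,j=1: not 0>1, total = 3+3 = 6
p=0,j=2: not 0>2, total = 6+3 = 9
p=0,j=3: not 0>3, total = 9+3 = 12
p=1,j=0: 1>0, total = 12+1 = 13
p=1,j=1: not 1>1, total = 13+3 = 16
p=1,j=2: not 1>2, total = 16+3 = 19
p=1,j=3: not 1>3, total = 19+3 = 22
p=2,j=0: 2>0, total = 22+2 = 24
p=2,j=1: 2>1, total = 24+1 = 25
p=2,j=2: not 2>2, total = 25+3 = 28
p=2,j=3: not 2>3, total = 28+3 = 31
p=3,j=0: 3>0, total = 31+3 = 34
p=3,j=1: 3>1, total = 34+2 = 36
p=3,j=2: 3>2, total = 36+1 = 37
p=3,j=3: not 3>3, total = 37+3 = 40

40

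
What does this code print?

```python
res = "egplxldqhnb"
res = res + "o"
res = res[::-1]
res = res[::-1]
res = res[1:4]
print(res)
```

+ 'o' → 'egplxldqhnbo'
reverse → 'obnhqdlxlpge'
reverse → 'egplxldqhnbo'
slice [1:4] → 'gpl'

gpl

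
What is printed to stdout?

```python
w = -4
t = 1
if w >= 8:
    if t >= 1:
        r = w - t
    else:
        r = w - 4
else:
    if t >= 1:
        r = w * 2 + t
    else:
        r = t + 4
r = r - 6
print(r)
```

w=-4, t=1
w >= 8 is False; t >= 1 is True
→ r = w * 2 + t = -7
r = (-7)-6 = -13

-13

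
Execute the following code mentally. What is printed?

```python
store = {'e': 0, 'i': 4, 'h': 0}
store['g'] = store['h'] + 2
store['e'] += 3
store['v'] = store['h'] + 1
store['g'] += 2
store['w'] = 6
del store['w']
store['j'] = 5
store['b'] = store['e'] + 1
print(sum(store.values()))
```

store['g'] = store['h']+2 = 2 → {'e': 0, 'i': 4, 'h': 0, 'g': 2}
store['e'] = 0+3 = 3 → {'e': 3, 'i': 4, 'h': 0, 'g': 2}
store['v'] = store['h']+1 = 1 → {'e': 3, 'i': 4, 'h': 0, 'g': 2, 'v': 1}
store['g'] = 2+2 = 4 → {'e': 3, 'i': 4, 'h': 0, 'g': 4, 'v': 1}
store['w'] = 6 → {'e': 3, 'i': 4, 'h': 0, 'g': 4, 'v': 1, 'w': 6}
del 'w' → {'e': 3, 'i': 4, 'h': 0, 'g': 4, 'v': 1}
store['j'] = 5 → {'e': 3, 'i': 4, 'h': 0, 'g': 4, 'v': 1, 'j': 5}
store['b'] = store['e']+1 = 4 → {'e': 3, 'i': 4, 'h': 0, 'g': 4, 'v': 1, 'j': 5, 'b': 4}
sum of values = 21

21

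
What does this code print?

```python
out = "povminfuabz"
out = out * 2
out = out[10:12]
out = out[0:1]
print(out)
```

repeat ×2 → 'povminfuabzpovminfuabz'
slice [10:12] → 'zp'
slice [0:1] → 'z'

z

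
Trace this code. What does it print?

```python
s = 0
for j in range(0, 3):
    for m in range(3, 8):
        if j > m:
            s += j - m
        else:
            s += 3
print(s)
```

45

j=0,m=3: not 0>3, s = 0+3 = 3
j=0,m=4: not 0>4, s = 3+3 = 6
j=0,m=5: not 0>5, s = 6+3 = 9
j=0,m=6: not 0>6, s = 9+3 = 12
j=0,m=7: not 0>7, s = 12+3 = 15
j=1,m=3: not 1>3, s = 15+3 = 18
j=1,m=4: not 1>4, s = 18+3 = 21
j=1,m=5: not 1>5, s = 21+3 = 24
j=1,m=6: not 1>6, s = 24+3 = 27
j=1,m=7: not 1>7, s = 27+3 = 30
j=2,m=3: not 2>3, s = 30+3 = 33
j=2,m=4: not 2>4, s = 33+3 = 36
j=2,m=5: not 2>5, s = 36+3 = 39
j=2,m=6: not 2>6, s = 39+3 = 42
j=2,m=7: not 2>7, s = 42+3 = 45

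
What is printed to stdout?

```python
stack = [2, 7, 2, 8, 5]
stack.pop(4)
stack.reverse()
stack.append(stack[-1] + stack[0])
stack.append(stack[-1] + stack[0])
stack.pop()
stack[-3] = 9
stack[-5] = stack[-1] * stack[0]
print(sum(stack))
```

pop(4) removes 5 → [2, 7, 2, 8]
reverse → [8, 2, 7, 2]
append stack[-1]+stack[0] = 2+8 = 10 → [8, 2, 7, 2, 10]
append stack[-1]+stack[0] = 10+8 = 18 → [8, 2, 7, 2, 10, 18]
pop() removes 18 → [8, 2, 7, 2, 10]
stack[-3] = 9 → [8, 2, 9, 2, 10]
stack[-5] = stack[-1]*stack[0] = 10*8 = 80 → [80, 2, 9, 2, 10]
sum = 103

103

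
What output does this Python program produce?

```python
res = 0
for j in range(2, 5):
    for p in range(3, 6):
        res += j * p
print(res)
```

j=2,p=3: res = 0+6 = 6
j=2,p=4: res = 6+8 = 14
j=2,p=5: res = 14+10 = 24
j=3,p=3: res = 24+9 = 33
j=3,p=4: res = 33+12 = 45
j=3,p=5: res = 45+15 = 60
j=4,p=3: res = 60+12 = 72
j=4,p=4: res = 72+16 = 88
j=4,p=5: res = 88+20 = 108

108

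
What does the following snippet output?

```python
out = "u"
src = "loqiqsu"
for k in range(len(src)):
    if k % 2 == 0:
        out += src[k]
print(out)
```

ulqqu

k=0: add 'l' → 'ul'
k=1: skip
k=2: add 'q' → 'ulq'
k=3: skip
k=4: add 'q' → 'ulqq'
k=5: skip
k=6: add 'u' → 'ulqqu'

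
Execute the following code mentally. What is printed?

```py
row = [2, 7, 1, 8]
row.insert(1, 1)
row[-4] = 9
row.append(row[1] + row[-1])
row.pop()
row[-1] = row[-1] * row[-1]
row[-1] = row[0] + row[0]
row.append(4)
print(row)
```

[2, 9, 7, 1, 4, 4]

insert 1 at 1 → [2, 1, 7, 1, 8]
row[-4] = 9 → [2, 9, 7, 1, 8]
append row[1]+row[-1] = 9+8 = 17 → [2, 9, 7, 1, 8, 17]
pop() removes 17 → [2, 9, 7, 1, 8]
row[-1] = row[-1]*row[-1] = 8*8 = 64 → [2, 9, 7, 1, 64]
row[-1] = row[0]+row[0] = 2+2 = 4 → [2, 9, 7, 1, 4]
append 4 → [2, 9, 7, 1, 4, 4]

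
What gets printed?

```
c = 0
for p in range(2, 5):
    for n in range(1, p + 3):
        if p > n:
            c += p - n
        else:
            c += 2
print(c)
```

p=2,n=1: 2>1, c = 0+1 = 1
p=2,n=2: not 2>2, c = 1+2 = 3
p=2,n=3: not 2>3, c = 3+2 = 5
p=2,n=4: not 2>4, c = 5+2 = 7
p=3,n=1: 3>1, c = 7+2 = 9
p=3,n=2: 3>2, c = 9+1 = 10
p=3,n=3: not 3>3, c = 10+2 = 12
p=3,n=4: not 3>4, c = 12+2 = 14
p=3,n=5: not 3>5, c = 14+2 = 16
p=4,n=1: 4>1, c = 16+3 = 19
p=4,n=2: 4>2, c = 19+2 = 21
p=4,n=3: 4>3, c = 21+1 = 22
p=4,n=4: not 4>4, c = 22+2 = 24
p=4,n=5: not 4>5, c = 24+2 = 26
p=4,n=6: not 4>6, c = 26+2 = 28

28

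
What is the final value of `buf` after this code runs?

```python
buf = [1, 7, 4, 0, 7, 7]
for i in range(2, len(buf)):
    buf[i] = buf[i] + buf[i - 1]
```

[1, 7, 11, 11, 18, 25]

i=2: buf[2] = 4+7 = 11 → [1, 7, 11, 0, 7, 7]
i=3: buf[3] = 0+11 = 11 → [1, 7, 11, 11, 7, 7]
i=4: buf[4] = 7+11 = 18 → [1, 7, 11, 11, 18, 7]
i=5: buf[5] = 7+18 = 25 → [1, 7, 11, 11, 18, 25]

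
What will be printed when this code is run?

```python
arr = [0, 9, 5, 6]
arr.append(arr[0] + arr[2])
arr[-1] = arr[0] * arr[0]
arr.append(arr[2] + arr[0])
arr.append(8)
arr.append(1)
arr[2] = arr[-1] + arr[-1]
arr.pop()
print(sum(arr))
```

append arr[0]+arr[2] = 0+5 = 5 → [0, 9, 5, 6, 5]
arr[-1] = arr[0]*arr[0] = 0*0 = 0 → [0, 9, 5, 6, 0]
append arr[2]+arr[0] = 5+0 = 5 → [0, 9, 5, 6, 0, 5]
append 8 → [0, 9, 5, 6, 0, 5, 8]
append 1 → [0, 9, 5, 6, 0, 5, 8, 1]
arr[2] = arr[-1]+arr[-1] = 1+1 = 2 → [0, 9, 2, 6, 0, 5, 8, 1]
pop() removes 1 → [0, 9, 2, 6, 0, 5, 8]
sum = 30

30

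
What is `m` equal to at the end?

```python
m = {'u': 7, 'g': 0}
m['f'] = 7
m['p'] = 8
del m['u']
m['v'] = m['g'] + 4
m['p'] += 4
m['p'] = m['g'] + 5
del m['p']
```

{'g': 0, 'f': 7, 'v': 4}

m['f'] = 7 → {'u': 7, 'g': 0, 'f': 7}
m['p'] = 8 → {'u': 7, 'g': 0, 'f': 7, 'p': 8}
del 'u' → {'g': 0, 'f': 7, 'p': 8}
m['v'] = m['g']+4 = 4 → {'g': 0, 'f': 7, 'p': 8, 'v': 4}
m['p'] = 8+4 = 12 → {'g': 0, 'f': 7, 'p': 12, 'v': 4}
m['p'] = m['g']+5 = 5 → {'g': 0, 'f': 7, 'p': 5, 'v': 4}
del 'p' → {'g': 0, 'f': 7, 'v': 4}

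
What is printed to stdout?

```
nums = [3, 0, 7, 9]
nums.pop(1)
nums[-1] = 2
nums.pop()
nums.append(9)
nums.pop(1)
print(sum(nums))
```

pop(1) removes 0 → [3, 7, 9]
nums[-1] = 2 → [3, 7, 2]
pop() removes 2 → [3, 7]
append 9 → [3, 7, 9]
pop(1) removes 7 → [3, 9]
sum = 12

12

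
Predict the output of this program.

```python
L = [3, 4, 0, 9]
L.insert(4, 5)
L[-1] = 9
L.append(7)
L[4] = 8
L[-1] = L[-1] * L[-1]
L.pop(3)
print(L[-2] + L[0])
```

11

insert 5 at 4 → [3, 4, 0, 9, 5]
L[-1] = 9 → [3, 4, 0, 9, 9]
append 7 → [3, 4, 0, 9, 9, 7]
L[4] = 8 → [3, 4, 0, 9, 8, 7]
L[-1] = L[-1]*L[-1] = 7*7 = 49 → [3, 4, 0, 9, 8, 49]
pop(3) removes 9 → [3, 4, 0, 8, 49]
L[-2]+L[0] = 8+3 = 11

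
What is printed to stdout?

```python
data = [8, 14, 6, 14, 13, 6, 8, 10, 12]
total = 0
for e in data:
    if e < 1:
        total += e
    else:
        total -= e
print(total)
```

-91

e=8: not <1, total = 0-8 = -8
e=14: not <1, total = (-8)-14 = -22
e=6: not <1, total = (-22)-6 = -28
e=14: not <1, total = (-28)-14 = -42
e=13: not <1, total = (-42)-13 = -55
e=6: not <1, total = (-55)-6 = -61
e=8: not <1, total = (-61)-8 = -69
e=10: not <1, total = (-69)-10 = -79
e=12: not <1, total = (-79)-12 = -91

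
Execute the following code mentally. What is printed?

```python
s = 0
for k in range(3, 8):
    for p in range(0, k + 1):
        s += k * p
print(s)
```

455

k=3,p=0: s = 0+0 = 0
k=3,p=1: s = 0+3 = 3
k=3,p=2: s = 3+6 = 9
k=3,p=3: s = 9+9 = 18
k=4,p=0: s = 18+0 = 18
k=4,p=1: s = 18+4 = 22
k=4,p=2: s = 22+8 = 30
k=4,p=3: s = 30+12 = 42
k=4,p=4: s = 42+16 = 58
k=5,p=0: s = 58+0 = 58
k=5,p=1: s = 58+5 = 63
k=5,p=2: s = 63+10 = 73
k=5,p=3: s = 73+15 = 88
k=5,p=4: s = 88+20 = 108
k=5,p=5: s = 108+25 = 133
k=6,p=0: s = 133+0 = 133
k=6,p=1: s = 133+6 = 139
k=6,p=2: s = 139+12 = 151
k=6,p=3: s = 151+18 = 169
k=6,p=4: s = 169+24 = 193
k=6,p=5: s = 193+30 = 223
k=6,p=6: s = 223+36 = 259
k=7,p=0: s = 259+0 = 259
k=7,p=1: s = 259+7 = 266
k=7,p=2: s = 266+14 = 280
k=7,p=3: s = 280+21 = 301
k=7,p=4: s = 301+28 = 329
k=7,p=5: s = 329+35 = 364
k=7,p=6: s = 364+42 = 406
k=7,p=7: s = 406+49 = 455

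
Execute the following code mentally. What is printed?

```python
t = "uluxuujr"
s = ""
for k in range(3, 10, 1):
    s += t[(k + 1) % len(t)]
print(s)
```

uujrulu

k=3: add t[4]='u' → 'u'
k=4: add t[5]='u' → 'uu'
k=5: add t[6]='j' → 'uuj'
k=6: add t[7]='r' → 'uujr'
k=7: add t[0]='u' → 'uujru'
k=8: add t[1]='l' → 'uujrul'
k=9: add t[2]='u' → 'uujrulu'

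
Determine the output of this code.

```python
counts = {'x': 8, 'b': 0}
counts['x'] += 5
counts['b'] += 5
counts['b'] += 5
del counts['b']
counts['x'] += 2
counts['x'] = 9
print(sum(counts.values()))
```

counts['x'] = 8+5 = 13 → {'x': 13, 'b': 0}
counts['b'] = 0+5 = 5 → {'x': 13, 'b': 5}
counts['b'] = 5+5 = 10 → {'x': 13, 'b': 10}
del 'b' → {'x': 13}
counts['x'] = 13+2 = 15 → {'x': 15}
counts['x'] = 9 → {'x': 9}
sum of values = 9

9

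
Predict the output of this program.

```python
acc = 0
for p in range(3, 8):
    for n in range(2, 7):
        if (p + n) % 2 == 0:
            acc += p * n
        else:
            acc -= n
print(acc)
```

188

p=3,n=2: odd sum, acc = 0-2 = -2
p=3,n=3: even sum, acc = (-2)+9 = 7
p=3,n=4: odd sum, acc = 7-4 = 3
p=3,n=5: even sum, acc = 3+15 = 18
p=3,n=6: odd sum, acc = 18-6 = 12
p=4,n=2: even sum, acc = 12+8 = 20
p=4,n=3: odd sum, acc = 20-3 = 17
p=4,n=4: even sum, acc = 17+16 = 33
p=4,n=5: odd sum, acc = 33-5 = 28
p=4,n=6: even sum, acc = 28+24 = 52
p=5,n=2: odd sum, acc = 52-2 = 50
p=5,n=3: even sum, acc = 50+15 = 65
p=5,n=4: odd sum, acc = 65-4 = 61
p=5,n=5: even sum, acc = 61+25 = 86
p=5,n=6: odd sum, acc = 86-6 = 80
p=6,n=2: even sum, acc = 80+12 = 92
p=6,n=3: odd sum, acc = 92-3 = 89
p=6,n=4: even sum, acc = 89+24 = 113
p=6,n=5: odd sum, acc = 113-5 = 108
p=6,n=6: even sum, acc = 108+36 = 144
p=7,n=2: odd sum, acc = 144-2 = 142
p=7,n=3: even sum, acc = 142+21 = 163
p=7,n=4: odd sum, acc = 163-4 = 159
p=7,n=5: even sum, acc = 159+35 = 194
p=7,n=6: odd sum, acc = 194-6 = 188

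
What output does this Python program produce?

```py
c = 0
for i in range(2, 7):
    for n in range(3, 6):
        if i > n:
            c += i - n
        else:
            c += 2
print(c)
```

28

i=2,n=3: not 2>3, c = 0+2 = 2
i=2,n=4: not 2>4, c = 2+2 = 4
i=2,n=5: not 2>5, c = 4+2 = 6
i=3,n=3: not 3>3, c = 6+2 = 8
i=3,n=4: not 3>4, c = 8+2 = 10
i=3,n=5: not 3>5, c = 10+2 = 12
i=4,n=3: 4>3, c = 12+1 = 13
i=4,n=4: not 4>4, c = 13+2 = 15
i=4,n=5: not 4>5, c = 15+2 = 17
i=5,n=3: 5>3, c = 17+2 = 19
i=5,n=4: 5>4, c = 19+1 = 20
i=5,n=5: not 5>5, c = 20+2 = 22
i=6,n=3: 6>3, c = 22+3 = 25
i=6,n=4: 6>4, c = 25+2 = 27
i=6,n=5: 6>5, c = 27+1 = 28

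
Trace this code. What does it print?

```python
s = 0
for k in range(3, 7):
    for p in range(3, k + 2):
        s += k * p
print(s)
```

309

k=3,p=3: s = 0+9 = 9
k=3,p=4: s = 9+12 = 21
k=4,p=3: s = 21+12 = 33
k=4,p=4: s = 33+16 = 49
k=4,p=5: s = 49+20 = 69
k=5,p=3: s = 69+15 = 84
k=5,p=4: s = 84+20 = 104
k=5,p=5: s = 104+25 = 129
k=5,p=6: s = 129+30 = 159
k=6,p=3: s = 159+18 = 177
k=6,p=4: s = 177+24 = 201
k=6,p=5: s = 201+30 = 231
k=6,p=6: s = 231+36 = 267
k=6,p=7: s = 267+42 = 309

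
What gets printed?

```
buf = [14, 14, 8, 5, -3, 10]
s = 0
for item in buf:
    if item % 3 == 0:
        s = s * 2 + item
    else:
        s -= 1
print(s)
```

item=14: not %3==0, s = 0-1 = -1
item=14: not %3==0, s = (-1)-1 = -2
item=8: not %3==0, s = (-2)-1 = -3
item=5: not %3==0, s = (-3)-1 = -4
item=-3: %3==0, s = (-4)*2+(-3) = -11
item=10: not %3==0, s = (-11)-1 = -12

-12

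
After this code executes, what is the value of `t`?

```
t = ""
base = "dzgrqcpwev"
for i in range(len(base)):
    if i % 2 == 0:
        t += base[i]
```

i=0: add 'd' → 'd'
i=1: skip
i=2: add 'g' → 'dg'
i=3: skip
i=4: add 'q' → 'dgq'
i=5: skip
i=6: add 'p' → 'dgqp'
i=7: skip
i=8: add 'e' → 'dgqpe'
i=9: skip

'dgqpe'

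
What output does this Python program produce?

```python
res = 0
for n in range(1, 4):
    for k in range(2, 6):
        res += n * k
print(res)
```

84

n=1,k=2: res = 0+2 = 2
n=1,k=3: res = 2+3 = 5
n=1,k=4: res = 5+4 = 9
n=1,k=5: res = 9+5 = 14
n=2,k=2: res = 14+4 = 18
n=2,k=3: res = 18+6 = 24
n=2,k=4: res = 24+8 = 32
n=2,k=5: res = 32+10 = 42
n=3,k=2: res = 42+6 = 48
n=3,k=3: res = 48+9 = 57
n=3,k=4: res = 57+12 = 69
n=3,k=5: res = 69+15 = 84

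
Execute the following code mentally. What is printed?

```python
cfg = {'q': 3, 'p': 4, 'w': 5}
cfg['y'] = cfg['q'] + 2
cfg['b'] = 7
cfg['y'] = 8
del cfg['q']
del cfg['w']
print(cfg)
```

{'p': 4, 'y': 8, 'b': 7}

cfg['y'] = cfg['q']+2 = 5 → {'q': 3, 'p': 4, 'w': 5, 'y': 5}
cfg['b'] = 7 → {'q': 3, 'p': 4, 'w': 5, 'y': 5, 'b': 7}
cfg['y'] = 8 → {'q': 3, 'p': 4, 'w': 5, 'y': 8, 'b': 7}
del 'q' → {'p': 4, 'w': 5, 'y': 8, 'b': 7}
del 'w' → {'p': 4, 'y': 8, 'b': 7}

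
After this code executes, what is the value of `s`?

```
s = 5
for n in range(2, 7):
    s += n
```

n=2: s = 5+2 = 7
n=3: s = 7+3 = 10
n=4: s = 10+4 = 14
n=5: s = 14+5 = 19
n=6: s = 19+6 = 25

25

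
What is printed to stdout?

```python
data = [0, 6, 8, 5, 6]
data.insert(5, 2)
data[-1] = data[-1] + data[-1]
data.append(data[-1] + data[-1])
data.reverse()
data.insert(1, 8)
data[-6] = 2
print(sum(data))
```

insert 2 at 5 → [0, 6, 8, 5, 6, 2]
data[-1] = data[-1]+data[-1] = 2+2 = 4 → [0, 6, 8, 5, 6, 4]
append data[-1]+data[-1] = 4+4 = 8 → [0, 6, 8, 5, 6, 4, 8]
reverse → [8, 4, 6, 5, 8, 6, 0]
insert 8 at 1 → [8, 8, 4, 6, 5, 8, 6, 0]
data[-6] = 2 → [8, 8, 2, 6, 5, 8, 6, 0]
sum = 43

43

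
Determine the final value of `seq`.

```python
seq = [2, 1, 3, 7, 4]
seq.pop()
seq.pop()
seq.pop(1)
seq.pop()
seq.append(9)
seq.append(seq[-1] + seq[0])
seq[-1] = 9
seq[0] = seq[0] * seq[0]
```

[4, 9, 9]

pop() removes 4 → [2, 1, 3, 7]
pop() removes 7 → [2, 1, 3]
pop(1) removes 1 → [2, 3]
pop() removes 3 → [2]
append 9 → [2, 9]
append seq[-1]+seq[0] = 9+2 = 11 → [2, 9, 11]
seq[-1] = 9 → [2, 9, 9]
seq[0] = seq[0]*seq[0] = 2*2 = 4 → [4, 9, 9]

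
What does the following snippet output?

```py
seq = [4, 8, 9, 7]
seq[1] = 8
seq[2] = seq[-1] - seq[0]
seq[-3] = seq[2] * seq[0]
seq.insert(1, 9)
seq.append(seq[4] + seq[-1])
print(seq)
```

[4, 9, 12, 3, 7, 14]

seq[1] = 8 → [4, 8, 9, 7]
seq[2] = seq[-1]-seq[0] = 7-4 = 3 → [4, 8, 3, 7]
seq[-3] = seq[2]*seq[0] = 3*4 = 12 → [4, 12, 3, 7]
insert 9 at 1 → [4, 9, 12, 3, 7]
append seq[4]+seq[-1] = 7+7 = 14 → [4, 9, 12, 3, 7, 14]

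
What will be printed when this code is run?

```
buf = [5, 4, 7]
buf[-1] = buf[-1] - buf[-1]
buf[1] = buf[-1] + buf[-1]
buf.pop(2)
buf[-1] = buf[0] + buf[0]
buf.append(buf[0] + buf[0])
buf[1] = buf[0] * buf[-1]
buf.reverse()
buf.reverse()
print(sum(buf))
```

buf[-1] = buf[-1]-buf[-1] = 7-7 = 0 → [5, 4, 0]
buf[1] = buf[-1]+buf[-1] = 0+0 = 0 → [5, 0, 0]
pop(2) removes 0 → [5, 0]
buf[-1] = buf[0]+buf[0] = 5+5 = 10 → [5, 10]
append buf[0]+buf[0] = 5+5 = 10 → [5, 10, 10]
buf[1] = buf[0]*buf[-1] = 5*10 = 50 → [5, 50, 10]
reverse → [10, 50, 5]
reverse → [5, 50, 10]
sum = 65

65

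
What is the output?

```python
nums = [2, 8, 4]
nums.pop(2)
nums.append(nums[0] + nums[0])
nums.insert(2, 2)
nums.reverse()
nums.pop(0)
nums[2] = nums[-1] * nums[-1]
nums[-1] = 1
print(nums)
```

[2, 8, 1]

pop(2) removes 4 → [2, 8]
append nums[0]+nums[0] = 2+2 = 4 → [2, 8, 4]
insert 2 at 2 → [2, 8, 2, 4]
reverse → [4, 2, 8, 2]
pop(0) removes 4 → [2, 8, 2]
nums[2] = nums[-1]*nums[-1] = 2*2 = 4 → [2, 8, 4]
nums[-1] = 1 → [2, 8, 1]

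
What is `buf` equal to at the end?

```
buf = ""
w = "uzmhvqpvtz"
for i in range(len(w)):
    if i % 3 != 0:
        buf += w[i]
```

'zmvqvt'

i=0: skip
i=1: add 'z' → 'z'
i=2: add 'm' → 'zm'
i=3: skip
i=4: add 'v' → 'zmv'
i=5: add 'q' → 'zmvq'
i=6: skip
i=7: add 'v' → 'zmvqv'
i=8: add 't' → 'zmvqvt'
i=9: skip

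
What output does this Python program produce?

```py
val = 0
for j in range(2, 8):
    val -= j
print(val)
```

j=2: val = 0-2 = -2
j=3: val = (-2)-3 = -5
j=4: val = (-5)-4 = -9
j=5: val = (-9)-5 = -14
j=6: val = (-14)-6 = -20
j=7: val = (-20)-7 = -27

-27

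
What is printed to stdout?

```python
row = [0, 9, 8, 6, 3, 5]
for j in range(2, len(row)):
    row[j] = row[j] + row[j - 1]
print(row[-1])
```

31

j=2: row[2] = 8+9 = 17 → [0, 9, 17, 6, 3, 5]
j=3: row[3] = 6+17 = 23 → [0, 9, 17, 23, 3, 5]
j=4: row[4] = 3+23 = 26 → [0, 9, 17, 23, 26, 5]
j=5: row[5] = 5+26 = 31 → [0, 9, 17, 23, 26, 31]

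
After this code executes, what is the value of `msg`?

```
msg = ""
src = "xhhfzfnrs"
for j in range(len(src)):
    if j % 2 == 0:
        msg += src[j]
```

j=0: add 'x' → 'x'
j=1: skip
j=2: add 'h' → 'xh'
j=3: skip
j=4: add 'z' → 'xhz'
j=5: skip
j=6: add 'n' → 'xhzn'
j=7: skip
j=8: add 's' → 'xhzns'

'xhzns'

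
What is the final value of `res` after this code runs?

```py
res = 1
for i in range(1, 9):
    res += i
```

i=1: res = 1+1 = 2
i=2: res = 2+2 = 4
i=3: res = 4+3 = 7
i=4: res = 7+4 = 11
i=5: res = 11+5 = 16
i=6: res = 16+6 = 22
i=7: res = 22+7 = 29
i=8: res = 29+8 = 37

37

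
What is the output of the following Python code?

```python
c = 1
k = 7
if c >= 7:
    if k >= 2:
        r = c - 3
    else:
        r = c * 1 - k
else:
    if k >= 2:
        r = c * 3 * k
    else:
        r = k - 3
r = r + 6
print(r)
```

27

c=1, k=7
c >= 7 is False; k >= 2 is True
→ r = c * 3 * k = 21
r = 21+6 = 27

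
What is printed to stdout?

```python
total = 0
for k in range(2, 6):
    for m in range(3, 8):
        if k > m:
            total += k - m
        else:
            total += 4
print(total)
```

k=2,m=3: not 2>3, total = 0+4 = 4
k=2,m=4: not 2>4, total = 4+4 = 8
k=2,m=5: not 2>5, total = 8+4 = 12
k=2,m=6: not 2>6, total = 12+4 = 16
k=2,m=7: not 2>7, total = 16+4 = 20
k=3,m=3: not 3>3, total = 20+4 = 24
k=3,m=4: not 3>4, total = 24+4 = 28
k=3,m=5: not 3>5, total = 28+4 = 32
k=3,m=6: not 3>6, total = 32+4 = 36
k=3,m=7: not 3>7, total = 36+4 = 40
k=4,m=3: 4>3, total = 40+1 = 41
k=4,m=4: not 4>4, total = 41+4 = 45
k=4,m=5: not 4>5, total = 45+4 = 49
k=4,m=6: not 4>6, total = 49+4 = 53
k=4,m=7: not 4>7, total = 53+4 = 57
k=5,m=3: 5>3, total = 57+2 = 59
k=5,m=4: 5>4, total = 59+1 = 60
k=5,m=5: not 5>5, total = 60+4 = 64
k=5,m=6: not 5>6, total = 64+4 = 68
k=5,m=7: not 5>7, total = 68+4 = 72

72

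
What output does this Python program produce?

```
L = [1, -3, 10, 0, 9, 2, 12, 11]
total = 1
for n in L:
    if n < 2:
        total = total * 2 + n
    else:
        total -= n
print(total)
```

-48

n=1: <2, total = 1*2+1 = 3
n=-3: <2, total = 3*2+(-3) = 3
n=10: not <2, total = 3-10 = -7
n=0: <2, total = (-7)*2+0 = -14
n=9: not <2, total = (-14)-9 = -23
n=2: not <2, total = (-23)-2 = -25
n=12: not <2, total = (-25)-12 = -37
n=11: not <2, total = (-37)-11 = -48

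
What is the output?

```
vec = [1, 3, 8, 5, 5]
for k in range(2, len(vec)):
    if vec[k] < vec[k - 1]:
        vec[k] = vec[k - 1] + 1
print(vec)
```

[1, 3, 8, 9, 10]

k=2: 8>=3, unchanged → [1, 3, 8, 5, 5]
k=3: 5<8, vec[3] = 8+1 = 9 → [1, 3, 8, 9, 5]
k=4: 5<9, vec[4] = 9+1 = 10 → [1, 3, 8, 9, 10]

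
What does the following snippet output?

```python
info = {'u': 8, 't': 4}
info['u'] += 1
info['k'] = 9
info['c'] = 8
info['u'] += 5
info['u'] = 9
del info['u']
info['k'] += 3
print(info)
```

{'t': 4, 'k': 12, 'c': 8}

info['u'] = 8+1 = 9 → {'u': 9, 't': 4}
info['k'] = 9 → {'u': 9, 't': 4, 'k': 9}
info['c'] = 8 → {'u': 9, 't': 4, 'k': 9, 'c': 8}
info['u'] = 9+5 = 14 → {'u': 14, 't': 4, 'k': 9, 'c': 8}
info['u'] = 9 → {'u': 9, 't': 4, 'k': 9, 'c': 8}
del 'u' → {'t': 4, 'k': 9, 'c': 8}
info['k'] = 9+3 = 12 → {'t': 4, 'k': 12, 'c': 8}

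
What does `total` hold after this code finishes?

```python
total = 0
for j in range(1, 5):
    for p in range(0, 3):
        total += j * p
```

30

j=1,p=0: total = 0+0 = 0
j=1,p=1: total = 0+1 = 1
j=1,p=2: total = 1+2 = 3
j=2,p=0: total = 3+0 = 3
j=2,p=1: total = 3+2 = 5
j=2,p=2: total = 5+4 = 9
j=3,p=0: total = 9+0 = 9
j=3,p=1: total = 9+3 = 12
j=3,p=2: total = 12+6 = 18
j=4,p=0: total = 18+0 = 18
j=4,p=1: total = 18+4 = 22
j=4,p=2: total = 22+8 = 30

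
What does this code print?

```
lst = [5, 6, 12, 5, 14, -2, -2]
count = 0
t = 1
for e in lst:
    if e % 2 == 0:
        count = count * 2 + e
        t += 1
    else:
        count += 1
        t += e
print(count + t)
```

298

e=5: not even, count = 0+1 = 1; t=6
e=6: even, count = 1*2+6 = 8; t=7
e=12: even, count = 8*2+12 = 28; t=8
e=5: not even, count = 28+1 = 29; t=13
e=14: even, count = 29*2+14 = 72; t=14
e=-2: even, count = 72*2+(-2) = 142; t=15
e=-2: even, count = 142*2+(-2) = 282; t=16
count+t = 282+16 = 298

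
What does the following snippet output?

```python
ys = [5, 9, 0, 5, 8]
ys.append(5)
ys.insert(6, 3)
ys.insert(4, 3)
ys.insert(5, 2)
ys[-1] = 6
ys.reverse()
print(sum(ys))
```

append 5 → [5, 9, 0, 5, 8, 5]
insert 3 at 6 → [5, 9, 0, 5, 8, 5, 3]
insert 3 at 4 → [5, 9, 0, 5, 3, 8, 5, 3]
insert 2 at 5 → [5, 9, 0, 5, 3, 2, 8, 5, 3]
ys[-1] = 6 → [5, 9, 0, 5, 3, 2, 8, 5, 6]
reverse → [6, 5, 8, 2, 3, 5, 0, 9, 5]
sum = 43

43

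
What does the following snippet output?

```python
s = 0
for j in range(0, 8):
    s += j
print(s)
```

28

j=0: s = 0+0 = 0
j=1: s = 0+1 = 1
j=2: s = 1+2 = 3
j=3: s = 3+3 = 6
j=4: s = 6+4 = 10
j=5: s = 10+5 = 15
j=6: s = 15+6 = 21
j=7: s = 21+7 = 28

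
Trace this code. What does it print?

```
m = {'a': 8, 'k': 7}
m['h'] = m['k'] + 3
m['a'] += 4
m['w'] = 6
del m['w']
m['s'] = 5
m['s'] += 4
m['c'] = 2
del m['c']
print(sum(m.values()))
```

38

m['h'] = m['k']+3 = 10 → {'a': 8, 'k': 7, 'h': 10}
m['a'] = 8+4 = 12 → {'a': 12, 'k': 7, 'h': 10}
m['w'] = 6 → {'a': 12, 'k': 7, 'h': 10, 'w': 6}
del 'w' → {'a': 12, 'k': 7, 'h': 10}
m['s'] = 5 → {'a': 12, 'k': 7, 'h': 10, 's': 5}
m['s'] = 5+4 = 9 → {'a': 12, 'k': 7, 'h': 10, 's': 9}
m['c'] = 2 → {'a': 12, 'k': 7, 'h': 10, 's': 9, 'c': 2}
del 'c' → {'a': 12, 'k': 7, 'h': 10, 's': 9}
sum of values = 38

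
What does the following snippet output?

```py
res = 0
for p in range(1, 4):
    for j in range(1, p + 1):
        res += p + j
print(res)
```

24

p=1,j=1: res = 0+2 = 2
p=2,j=1: res = 2+3 = 5
p=2,j=2: res = 5+4 = 9
p=3,j=1: res = 9+4 = 13
p=3,j=2: res = 13+5 = 18
p=3,j=3: res = 18+6 = 24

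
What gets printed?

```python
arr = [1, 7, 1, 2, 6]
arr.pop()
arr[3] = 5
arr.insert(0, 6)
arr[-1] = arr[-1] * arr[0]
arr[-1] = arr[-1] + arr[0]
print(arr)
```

pop() removes 6 → [1, 7, 1, 2]
arr[3] = 5 → [1, 7, 1, 5]
insert 6 at 0 → [6, 1, 7, 1, 5]
arr[-1] = arr[-1]*arr[0] = 5*6 = 30 → [6, 1, 7, 1, 30]
arr[-1] = arr[-1]+arr[0] = 30+6 = 36 → [6, 1, 7, 1, 36]

[6, 1, 7, 1, 36]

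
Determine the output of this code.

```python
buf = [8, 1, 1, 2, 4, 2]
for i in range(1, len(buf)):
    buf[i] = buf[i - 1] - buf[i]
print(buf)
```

i=1: buf[1] = 8-1 = 7 → [8, 7, 1, 2, 4, 2]
i=2: buf[2] = 7-1 = 6 → [8, 7, 6, 2, 4, 2]
i=3: buf[3] = 6-2 = 4 → [8, 7, 6, 4, 4, 2]
i=4: buf[4] = 4-4 = 0 → [8, 7, 6, 4, 0, 2]
i=5: buf[5] = 0-2 = -2 → [8, 7, 6, 4, 0, -2]

[8, 7, 6, 4, 0, -2]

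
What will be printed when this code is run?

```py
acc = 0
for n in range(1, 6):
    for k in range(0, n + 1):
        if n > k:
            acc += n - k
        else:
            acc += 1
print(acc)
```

40

n=1,k=0: 1>0, acc = 0+1 = 1
n=1,k=1: not 1>1, acc = 1+1 = 2
n=2,k=0: 2>0, acc = 2+2 = 4
n=2,k=1: 2>1, acc = 4+1 = 5
n=2,k=2: not 2>2, acc = 5+1 = 6
n=3,k=0: 3>0, acc = 6+3 = 9
n=3,k=1: 3>1, acc = 9+2 = 11
n=3,k=2: 3>2, acc = 11+1 = 12
n=3,k=3: not 3>3, acc = 12+1 = 13
n=4,k=0: 4>0, acc = 13+4 = 17
n=4,k=1: 4>1, acc = 17+3 = 20
n=4,k=2: 4>2, acc = 20+2 = 22
n=4,k=3: 4>3, acc = 22+1 = 23
n=4,k=4: not 4>4, acc = 23+1 = 24
n=5,k=0: 5>0, acc = 24+5 = 29
n=5,k=1: 5>1, acc = 29+4 = 33
n=5,k=2: 5>2, acc = 33+3 = 36
n=5,k=3: 5>3, acc = 36+2 = 38
n=5,k=4: 5>4, acc = 38+1 = 39
n=5,k=5: not 5>5, acc = 39+1 = 40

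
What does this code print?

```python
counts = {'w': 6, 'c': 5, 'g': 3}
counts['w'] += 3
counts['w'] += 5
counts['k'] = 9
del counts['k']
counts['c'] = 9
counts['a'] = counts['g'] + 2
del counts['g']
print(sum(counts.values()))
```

counts['w'] = 6+3 = 9 → {'w': 9, 'c': 5, 'g': 3}
counts['w'] = 9+5 = 14 → {'w': 14, 'c': 5, 'g': 3}
counts['k'] = 9 → {'w': 14, 'c': 5, 'g': 3, 'k': 9}
del 'k' → {'w': 14, 'c': 5, 'g': 3}
counts['c'] = 9 → {'w': 14, 'c': 9, 'g': 3}
counts['a'] = counts['g']+2 = 5 → {'w': 14, 'c': 9, 'g': 3, 'a': 5}
del 'g' → {'w': 14, 'c': 9, 'a': 5}
sum of values = 28

28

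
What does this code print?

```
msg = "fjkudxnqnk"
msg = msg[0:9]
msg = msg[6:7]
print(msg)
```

n

slice [0:9] → 'fjkudxnqn'
slice [6:7] → 'n'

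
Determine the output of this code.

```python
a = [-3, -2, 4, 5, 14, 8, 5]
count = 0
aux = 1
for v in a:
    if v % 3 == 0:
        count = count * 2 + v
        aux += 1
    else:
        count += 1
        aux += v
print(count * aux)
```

108

v=-3: %3==0, count = 0*2+(-3) = -3; aux=2
v=-2: not %3==0, count = (-3)+1 = -2; aux=0
v=4: not %3==0, count = (-2)+1 = -1; aux=4
v=5: not %3==0, count = (-1)+1 = 0; aux=9
v=14: not %3==0, count = 0+1 = 1; aux=23
v=8: not %3==0, count = 1+1 = 2; aux=31
v=5: not %3==0, count = 2+1 = 3; aux=36
count*aux = 3*36 = 108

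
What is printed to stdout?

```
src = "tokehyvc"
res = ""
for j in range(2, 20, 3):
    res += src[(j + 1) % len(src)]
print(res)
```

j=2: add src[3]='e' → 'e'
j=5: add src[6]='v' → 'ev'
j=8: add src[1]='o' → 'evo'
j=11: add src[4]='h' → 'evoh'
j=14: add src[7]='c' → 'evohc'
j=17: add src[2]='k' → 'evohck'

evohck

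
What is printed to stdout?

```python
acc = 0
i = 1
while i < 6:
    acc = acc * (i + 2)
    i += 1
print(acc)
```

i=1: acc = 0*3 = 0
i=2: acc = 0*4 = 0
i=3: acc = 0*5 = 0
i=4: acc = 0*6 = 0
i=5: acc = 0*7 = 0

0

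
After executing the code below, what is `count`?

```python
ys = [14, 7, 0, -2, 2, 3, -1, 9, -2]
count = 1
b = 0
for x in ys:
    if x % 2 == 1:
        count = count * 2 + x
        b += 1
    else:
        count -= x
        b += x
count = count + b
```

x=14: not odd, count = 1-14 = -13; b=14
x=7: odd, count = (-13)*2+7 = -19; b=15
x=0: not odd, count = (-19)-0 = -19; b=15
x=-2: not odd, count = (-19)-(-2) = -17; b=13
x=2: not odd, count = (-17)-2 = -19; b=15
x=3: odd, count = (-19)*2+3 = -35; b=16
x=-1: odd, count = (-35)*2+(-1) = -71; b=17
x=9: odd, count = (-71)*2+9 = -133; b=18
x=-2: not odd, count = (-133)-(-2) = -131; b=16
count+b = (-131)+16 = -115

-115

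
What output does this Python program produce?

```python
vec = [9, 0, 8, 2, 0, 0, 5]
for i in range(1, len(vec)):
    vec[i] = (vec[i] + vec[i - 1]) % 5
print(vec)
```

i=1: vec[1] = (0+9)%5 = 4 → [9, 4, 8, 2, 0, 0, 5]
i=2: vec[2] = (8+4)%5 = 2 → [9, 4, 2, 2, 0, 0, 5]
i=3: vec[3] = (2+2)%5 = 4 → [9, 4, 2, 4, 0, 0, 5]
i=4: vec[4] = (0+4)%5 = 4 → [9, 4, 2, 4, 4, 0, 5]
i=5: vec[5] = (0+4)%5 = 4 → [9, 4, 2, 4, 4, 4, 5]
i=6: vec[6] = (5+4)%5 = 4 → [9, 4, 2, 4, 4, 4, 4]

[9, 4, 2, 4, 4, 4, 4]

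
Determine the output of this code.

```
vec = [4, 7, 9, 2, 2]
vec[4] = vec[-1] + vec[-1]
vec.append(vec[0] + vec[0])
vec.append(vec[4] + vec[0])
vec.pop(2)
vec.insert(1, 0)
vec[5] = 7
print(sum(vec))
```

vec[4] = vec[-1]+vec[-1] = 2+2 = 4 → [4, 7, 9, 2, 4]
append vec[0]+vec[0] = 4+4 = 8 → [4, 7, 9, 2, 4, 8]
append vec[4]+vec[0] = 4+4 = 8 → [4, 7, 9, 2, 4, 8, 8]
pop(2) removes 9 → [4, 7, 2, 4, 8, 8]
insert 0 at 1 → [4, 0, 7, 2, 4, 8, 8]
vec[5] = 7 → [4, 0, 7, 2, 4, 7, 8]
sum = 32

32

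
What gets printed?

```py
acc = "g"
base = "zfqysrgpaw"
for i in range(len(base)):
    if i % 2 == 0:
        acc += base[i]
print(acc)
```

gzqsga

i=0: add 'z' → 'gz'
i=1: skip
i=2: add 'q' → 'gzq'
i=3: skip
i=4: add 's' → 'gzqs'
i=5: skip
i=6: add 'g' → 'gzqsg'
i=7: skip
i=8: add 'a' → 'gzqsga'
i=9: skip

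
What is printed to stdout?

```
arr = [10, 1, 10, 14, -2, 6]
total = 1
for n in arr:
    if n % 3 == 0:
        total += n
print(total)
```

n=10: not %3==0
n=1: not %3==0
n=10: not %3==0
n=14: not %3==0
n=-2: not %3==0
n=6: %3==0, total = 1+6 = 7

7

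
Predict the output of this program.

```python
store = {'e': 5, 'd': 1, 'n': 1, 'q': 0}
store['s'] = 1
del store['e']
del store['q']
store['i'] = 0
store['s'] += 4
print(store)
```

{'d': 1, 'n': 1, 's': 5, 'i': 0}

store['s'] = 1 → {'e': 5, 'd': 1, 'n': 1, 'q': 0, 's': 1}
del 'e' → {'d': 1, 'n': 1, 'q': 0, 's': 1}
del 'q' → {'d': 1, 'n': 1, 's': 1}
store['i'] = 0 → {'d': 1, 'n': 1, 's': 1, 'i': 0}
store['s'] = 1+4 = 5 → {'d': 1, 'n': 1, 's': 5, 'i': 0}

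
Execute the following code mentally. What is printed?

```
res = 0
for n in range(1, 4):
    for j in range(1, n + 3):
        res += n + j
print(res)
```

n=1,j=1: res = 0+2 = 2
n=1,j=2: res = 2+3 = 5
n=1,j=3: res = 5+4 = 9
n=2,j=1: res = 9+3 = 12
n=2,j=2: res = 12+4 = 16
n=2,j=3: res = 16+5 = 21
n=2,j=4: res = 21+6 = 27
n=3,j=1: res = 27+4 = 31
n=3,j=2: res = 31+5 = 36
n=3,j=3: res = 36+6 = 42
n=3,j=4: res = 42+7 = 49
n=3,j=5: res = 49+8 = 57

57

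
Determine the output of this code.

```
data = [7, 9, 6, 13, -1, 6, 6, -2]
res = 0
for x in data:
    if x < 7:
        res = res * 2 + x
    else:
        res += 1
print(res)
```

202

x=7: not <7, res = 0+1 = 1
x=9: not <7, res = 1+1 = 2
x=6: <7, res = 2*2+6 = 10
x=13: not <7, res = 10+1 = 11
x=-1: <7, res = 11*2+(-1) = 21
x=6: <7, res = 21*2+6 = 48
x=6: <7, res = 48*2+6 = 102
x=-2: <7, res = 102*2+(-2) = 202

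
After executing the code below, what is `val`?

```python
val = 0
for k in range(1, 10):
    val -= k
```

k=1: val = 0-1 = -1
k=2: val = (-1)-2 = -3
k=3: val = (-3)-3 = -6
k=4: val = (-6)-4 = -10
k=5: val = (-10)-5 = -15
k=6: val = (-15)-6 = -21
k=7: val = (-21)-7 = -28
k=8: val = (-28)-8 = -36
k=9: val = (-36)-9 = -45

-45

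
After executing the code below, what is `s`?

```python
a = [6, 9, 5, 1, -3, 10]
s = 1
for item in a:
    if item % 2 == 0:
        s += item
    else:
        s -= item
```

5

item=6: even, s = 1+6 = 7
item=9: not even, s = 7-9 = -2
item=5: not even, s = (-2)-5 = -7
item=1: not even, s = (-7)-1 = -8
item=-3: not even, s = (-8)-(-3) = -5
item=10: even, s = (-5)+10 = 5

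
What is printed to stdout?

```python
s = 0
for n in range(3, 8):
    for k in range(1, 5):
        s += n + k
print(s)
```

n=3,k=1: s = 0+4 = 4
n=3,k=2: s = 4+5 = 9
n=3,k=3: s = 9+6 = 15
n=3,k=4: s = 15+7 = 22
n=4,k=1: s = 22+5 = 27
n=4,k=2: s = 27+6 = 33
n=4,k=3: s = 33+7 = 40
n=4,k=4: s = 40+8 = 48
n=5,k=1: s = 48+6 = 54
n=5,k=2: s = 54+7 = 61
n=5,k=3: s = 61+8 = 69
n=5,k=4: s = 69+9 = 78
n=6,k=1: s = 78+7 = 85
n=6,k=2: s = 85+8 = 93
n=6,k=3: s = 93+9 = 102
n=6,k=4: s = 102+10 = 112
n=7,k=1: s = 112+8 = 120
n=7,k=2: s = 120+9 = 129
n=7,k=3: s = 129+10 = 139
n=7,k=4: s = 139+11 = 150

150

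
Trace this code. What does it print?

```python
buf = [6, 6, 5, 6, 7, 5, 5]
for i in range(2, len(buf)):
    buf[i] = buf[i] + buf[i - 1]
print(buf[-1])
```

i=2: buf[2] = 5+6 = 11 → [6, 6, 11, 6, 7, 5, 5]
i=3: buf[3] = 6+11 = 17 → [6, 6, 11, 17, 7, 5, 5]
i=4: buf[4] = 7+17 = 24 → [6, 6, 11, 17, 24, 5, 5]
i=5: buf[5] = 5+24 = 29 → [6, 6, 11, 17, 24, 29, 5]
i=6: buf[6] = 5+29 = 34 → [6, 6, 11, 17, 24, 29, 34]

34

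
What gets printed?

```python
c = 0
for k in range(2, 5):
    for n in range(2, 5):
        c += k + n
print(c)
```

k=2,n=2: c = 0+4 = 4
k=2,n=3: c = 4+5 = 9
k=2,n=4: c = 9+6 = 15
k=3,n=2: c = 15+5 = 20
k=3,n=3: c = 20+6 = 26
k=3,n=4: c = 26+7 = 33
k=4,n=2: c = 33+6 = 39
k=4,n=3: c = 39+7 = 46
k=4,n=4: c = 46+8 = 54

54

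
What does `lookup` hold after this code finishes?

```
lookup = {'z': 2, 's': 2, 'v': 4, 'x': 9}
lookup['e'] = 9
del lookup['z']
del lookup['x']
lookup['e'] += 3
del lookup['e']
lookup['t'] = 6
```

{'s': 2, 'v': 4, 't': 6}

lookup['e'] = 9 → {'z': 2, 's': 2, 'v': 4, 'x': 9, 'e': 9}
del 'z' → {'s': 2, 'v': 4, 'x': 9, 'e': 9}
del 'x' → {'s': 2, 'v': 4, 'e': 9}
lookup['e'] = 9+3 = 12 → {'s': 2, 'v': 4, 'e': 12}
del 'e' → {'s': 2, 'v': 4}
lookup['t'] = 6 → {'s': 2, 'v': 4, 't': 6}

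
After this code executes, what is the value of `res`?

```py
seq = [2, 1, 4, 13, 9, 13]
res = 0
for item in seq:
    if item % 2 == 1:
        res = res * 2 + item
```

item=2: not odd
item=1: odd, res = 0*2+1 = 1
item=4: not odd
item=13: odd, res = 1*2+13 = 15
item=9: odd, res = 15*2+9 = 39
item=13: odd, res = 39*2+13 = 91

91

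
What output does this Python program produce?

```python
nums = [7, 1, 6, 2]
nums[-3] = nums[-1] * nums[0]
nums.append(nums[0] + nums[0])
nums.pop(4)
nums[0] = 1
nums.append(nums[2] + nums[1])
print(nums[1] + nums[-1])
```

34

nums[-3] = nums[-1]*nums[0] = 2*7 = 14 → [7, 14, 6, 2]
append nums[0]+nums[0] = 7+7 = 14 → [7, 14, 6, 2, 14]
pop(4) removes 14 → [7, 14, 6, 2]
nums[0] = 1 → [1, 14, 6, 2]
append nums[2]+nums[1] = 6+14 = 20 → [1, 14, 6, 2, 20]
nums[1]+nums[-1] = 14+20 = 34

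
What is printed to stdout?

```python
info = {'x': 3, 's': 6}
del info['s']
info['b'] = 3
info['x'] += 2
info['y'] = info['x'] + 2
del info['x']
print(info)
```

{'b': 3, 'y': 7}

del 's' → {'x': 3}
info['b'] = 3 → {'x': 3, 'b': 3}
info['x'] = 3+2 = 5 → {'x': 5, 'b': 3}
info['y'] = info['x']+2 = 7 → {'x': 5, 'b': 3, 'y': 7}
del 'x' → {'b': 3, 'y': 7}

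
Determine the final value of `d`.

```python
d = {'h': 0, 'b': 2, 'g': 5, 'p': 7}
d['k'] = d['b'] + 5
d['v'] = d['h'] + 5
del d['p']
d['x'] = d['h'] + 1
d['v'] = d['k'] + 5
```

{'h': 0, 'b': 2, 'g': 5, 'k': 7, 'v': 12, 'x': 1}

d['k'] = d['b']+5 = 7 → {'h': 0, 'b': 2, 'g': 5, 'p': 7, 'k': 7}
d['v'] = d['h']+5 = 5 → {'h': 0, 'b': 2, 'g': 5, 'p': 7, 'k': 7, 'v': 5}
del 'p' → {'h': 0, 'b': 2, 'g': 5, 'k': 7, 'v': 5}
d['x'] = d['h']+1 = 1 → {'h': 0, 'b': 2, 'g': 5, 'k': 7, 'v': 5, 'x': 1}
d['v'] = d['k']+5 = 12 → {'h': 0, 'b': 2, 'g': 5, 'k': 7, 'v': 12, 'x': 1}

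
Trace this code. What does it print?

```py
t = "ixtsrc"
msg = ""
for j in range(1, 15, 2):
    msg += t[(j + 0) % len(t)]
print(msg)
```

j=1: add t[1]='x' → 'x'
j=3: add t[3]='s' → 'xs'
j=5: add t[5]='c' → 'xsc'
j=7: add t[1]='x' → 'xscx'
j=9: add t[3]='s' → 'xscxs'
j=11: add t[5]='c' → 'xscxsc'
j=13: add t[1]='x' → 'xscxscx'

xscxscx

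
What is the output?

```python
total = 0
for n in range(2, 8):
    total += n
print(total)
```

n=2: total = 0+2 = 2
n=3: total = 2+3 = 5
n=4: total = 5+4 = 9
n=5: total = 9+5 = 14
n=6: total = 14+6 = 20
n=7: total = 20+7 = 27

27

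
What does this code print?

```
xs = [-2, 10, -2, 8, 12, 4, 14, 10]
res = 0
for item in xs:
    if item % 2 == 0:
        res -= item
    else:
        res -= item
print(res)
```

item=-2: even, res = 0-(-2) = 2
item=10: even, res = 2-10 = -8
item=-2: even, res = (-8)-(-2) = -6
item=8: even, res = (-6)-8 = -14
item=12: even, res = (-14)-12 = -26
item=4: even, res = (-26)-4 = -30
item=14: even, res = (-30)-14 = -44
item=10: even, res = (-44)-10 = -54

-54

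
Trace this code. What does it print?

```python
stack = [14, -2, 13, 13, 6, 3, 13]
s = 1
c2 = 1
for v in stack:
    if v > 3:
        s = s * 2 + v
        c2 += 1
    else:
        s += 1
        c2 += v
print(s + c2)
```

v=14: >3, s = 1*2+14 = 16; c2=2
v=-2: not >3, s = 16+1 = 17; c2=0
v=13: >3, s = 17*2+13 = 47; c2=1
v=13: >3, s = 47*2+13 = 107; c2=2
v=6: >3, s = 107*2+6 = 220; c2=3
v=3: not >3, s = 220+1 = 221; c2=6
v=13: >3, s = 221*2+13 = 455; c2=7
s+c2 = 455+7 = 462

462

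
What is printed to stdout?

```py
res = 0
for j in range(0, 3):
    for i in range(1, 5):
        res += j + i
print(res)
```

42

j=0,i=1: res = 0+1 = 1
j=0,i=2: res = 1+2 = 3
j=0,i=3: res = 3+3 = 6
j=0,i=4: res = 6+4 = 10
j=1,i=1: res = 10+2 = 12
j=1,i=2: res = 12+3 = 15
j=1,i=3: res = 15+4 = 19
j=1,i=4: res = 19+5 = 24
j=2,i=1: res = 24+3 = 27
j=2,i=2: res = 27+4 = 31
j=2,i=3: res = 31+5 = 36
j=2,i=4: res = 36+6 = 42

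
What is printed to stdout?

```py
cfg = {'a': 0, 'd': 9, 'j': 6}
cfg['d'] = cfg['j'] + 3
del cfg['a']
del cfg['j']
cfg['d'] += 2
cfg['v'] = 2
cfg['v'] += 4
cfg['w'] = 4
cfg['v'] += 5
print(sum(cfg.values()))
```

cfg['d'] = cfg['j']+3 = 9 → {'a': 0, 'd': 9, 'j': 6}
del 'a' → {'d': 9, 'j': 6}
del 'j' → {'d': 9}
cfg['d'] = 9+2 = 11 → {'d': 11}
cfg['v'] = 2 → {'d': 11, 'v': 2}
cfg['v'] = 2+4 = 6 → {'d': 11, 'v': 6}
cfg['w'] = 4 → {'d': 11, 'v': 6, 'w': 4}
cfg['v'] = 6+5 = 11 → {'d': 11, 'v': 11, 'w': 4}
sum of values = 26

26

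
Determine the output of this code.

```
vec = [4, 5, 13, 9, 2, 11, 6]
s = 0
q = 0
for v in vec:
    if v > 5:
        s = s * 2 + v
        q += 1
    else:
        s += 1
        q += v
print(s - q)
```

189

v=4: not >5, s = 0+1 = 1; q=4
v=5: not >5, s = 1+1 = 2; q=9
v=13: >5, s = 2*2+13 = 17; q=10
v=9: >5, s = 17*2+9 = 43; q=11
v=2: not >5, s = 43+1 = 44; q=13
v=11: >5, s = 44*2+11 = 99; q=14
v=6: >5, s = 99*2+6 = 204; q=15
s-q = 204-15 = 189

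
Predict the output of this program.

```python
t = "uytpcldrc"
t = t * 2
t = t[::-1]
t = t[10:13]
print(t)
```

rdl

repeat ×2 → 'uytpcldrcuytpcldrc'
reverse → 'crdlcptyucrdlcptyu'
slice [10:13] → 'rdl'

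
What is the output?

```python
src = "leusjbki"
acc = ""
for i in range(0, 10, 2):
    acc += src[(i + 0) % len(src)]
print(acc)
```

lujkl

i=0: add src[0]='l' → 'l'
i=2: add src[2]='u' → 'lu'
i=4: add src[4]='j' → 'luj'
i=6: add src[6]='k' → 'lujk'
i=8: add src[0]='l' → 'lujkl'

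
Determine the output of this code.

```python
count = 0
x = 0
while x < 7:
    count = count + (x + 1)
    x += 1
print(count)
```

28

x=0: count = 0+1 = 1
x=1: count = 1+2 = 3
x=2: count = 3+3 = 6
x=3: count = 6+4 = 10
x=4: count = 10+5 = 15
x=5: count = 15+6 = 21
x=6: count = 21+7 = 28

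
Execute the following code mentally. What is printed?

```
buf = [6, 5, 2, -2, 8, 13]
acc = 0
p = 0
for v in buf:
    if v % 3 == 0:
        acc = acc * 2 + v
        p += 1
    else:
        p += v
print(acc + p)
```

33

v=6: %3==0, acc = 0*2+6 = 6; p=1
v=5: not %3==0; p=6
v=2: not %3==0; p=8
v=-2: not %3==0; p=6
v=8: not %3==0; p=14
v=13: not %3==0; p=27
acc+p = 6+27 = 33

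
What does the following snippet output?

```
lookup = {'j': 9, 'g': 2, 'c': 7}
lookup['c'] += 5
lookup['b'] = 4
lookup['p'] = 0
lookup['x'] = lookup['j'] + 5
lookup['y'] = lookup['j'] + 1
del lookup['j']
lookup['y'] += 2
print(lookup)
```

{'g': 2, 'c': 12, 'b': 4, 'p': 0, 'x': 14, 'y': 12}

lookup['c'] = 7+5 = 12 → {'j': 9, 'g': 2, 'c': 12}
lookup['b'] = 4 → {'j': 9, 'g': 2, 'c': 12, 'b': 4}
lookup['p'] = 0 → {'j': 9, 'g': 2, 'c': 12, 'b': 4, 'p': 0}
lookup['x'] = lookup['j']+5 = 14 → {'j': 9, 'g': 2, 'c': 12, 'b': 4, 'p': 0, 'x': 14}
lookup['y'] = lookup['j']+1 = 10 → {'j': 9, 'g': 2, 'c': 12, 'b': 4, 'p': 0, 'x': 14, 'y': 10}
del 'j' → {'g': 2, 'c': 12, 'b': 4, 'p': 0, 'x': 14, 'y': 10}
lookup['y'] = 10+2 = 12 → {'g': 2, 'c': 12, 'b': 4, 'p': 0, 'x': 14, 'y': 12}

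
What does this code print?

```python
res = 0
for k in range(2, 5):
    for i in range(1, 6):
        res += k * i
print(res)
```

k=2,i=1: res = 0+2 = 2
k=2,i=2: res = 2+4 = 6
k=2,i=3: res = 6+6 = 12
k=2,i=4: res = 12+8 = 20
k=2,i=5: res = 20+10 = 30
k=3,i=1: res = 30+3 = 33
k=3,i=2: res = 33+6 = 39
k=3,i=3: res = 39+9 = 48
k=3,i=4: res = 48+12 = 60
k=3,i=5: res = 60+15 = 75
k=4,i=1: res = 75+4 = 79
k=4,i=2: res = 79+8 = 87
k=4,i=3: res = 87+12 = 99
k=4,i=4: res = 99+16 = 115
k=4,i=5: res = 115+20 = 135

135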